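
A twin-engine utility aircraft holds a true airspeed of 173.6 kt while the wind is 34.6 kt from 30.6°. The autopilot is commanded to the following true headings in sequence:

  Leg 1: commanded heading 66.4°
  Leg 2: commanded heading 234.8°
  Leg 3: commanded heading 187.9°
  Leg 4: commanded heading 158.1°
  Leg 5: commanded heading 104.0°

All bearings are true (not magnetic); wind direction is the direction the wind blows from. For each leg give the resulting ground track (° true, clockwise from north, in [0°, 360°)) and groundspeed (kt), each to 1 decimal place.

Leg 1: heading 66.4°; drift +7.9° → track 74.3°, groundspeed 146.9 kt
Leg 2: heading 234.8°; drift -4.0° → track 230.8°, groundspeed 205.6 kt
Leg 3: heading 187.9°; drift +3.7° → track 191.6°, groundspeed 206.0 kt
Leg 4: heading 158.1°; drift +8.0° → track 166.1°, groundspeed 196.6 kt
Leg 5: heading 104.0°; drift +11.4° → track 115.4°, groundspeed 167.0 kt

Leg 1: track=74.3°, groundspeed=146.9 kt
Leg 2: track=230.8°, groundspeed=205.6 kt
Leg 3: track=191.6°, groundspeed=206.0 kt
Leg 4: track=166.1°, groundspeed=196.6 kt
Leg 5: track=115.4°, groundspeed=167.0 kt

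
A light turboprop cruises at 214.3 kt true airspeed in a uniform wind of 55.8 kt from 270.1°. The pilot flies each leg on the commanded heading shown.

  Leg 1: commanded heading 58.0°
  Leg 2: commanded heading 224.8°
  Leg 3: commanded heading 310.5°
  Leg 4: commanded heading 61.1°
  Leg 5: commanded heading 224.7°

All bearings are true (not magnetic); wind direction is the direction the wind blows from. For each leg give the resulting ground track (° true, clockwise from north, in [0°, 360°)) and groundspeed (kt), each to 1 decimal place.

Leg 1: track=64.5°, groundspeed=263.2 kt
Leg 2: track=212.0°, groundspeed=179.5 kt
Leg 3: track=322.4°, groundspeed=175.6 kt
Leg 4: track=67.0°, groundspeed=264.5 kt
Leg 5: track=211.9°, groundspeed=179.6 kt

Leg 1: heading 58.0°; drift +6.5° → track 64.5°, groundspeed 263.2 kt
Leg 2: heading 224.8°; drift -12.8° → track 212.0°, groundspeed 179.5 kt
Leg 3: heading 310.5°; drift +11.9° → track 322.4°, groundspeed 175.6 kt
Leg 4: heading 61.1°; drift +5.9° → track 67.0°, groundspeed 264.5 kt
Leg 5: heading 224.7°; drift -12.8° → track 211.9°, groundspeed 179.6 kt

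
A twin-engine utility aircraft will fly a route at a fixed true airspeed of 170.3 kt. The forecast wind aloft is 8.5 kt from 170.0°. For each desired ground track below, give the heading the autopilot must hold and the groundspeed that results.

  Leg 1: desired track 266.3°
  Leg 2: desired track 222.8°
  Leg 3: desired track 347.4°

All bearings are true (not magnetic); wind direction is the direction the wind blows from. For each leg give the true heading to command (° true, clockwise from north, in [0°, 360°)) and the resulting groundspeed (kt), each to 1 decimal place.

Leg 1: desired track 266.3°; wind correction -2.8° → command heading 263.5°, groundspeed 171.0 kt
Leg 2: desired track 222.8°; wind correction -2.3° → command heading 220.5°, groundspeed 165.0 kt
Leg 3: desired track 347.4°; wind correction -0.1° → command heading 347.3°, groundspeed 178.8 kt

Leg 1: heading=263.5°, groundspeed=171.0 kt
Leg 2: heading=220.5°, groundspeed=165.0 kt
Leg 3: heading=347.3°, groundspeed=178.8 kt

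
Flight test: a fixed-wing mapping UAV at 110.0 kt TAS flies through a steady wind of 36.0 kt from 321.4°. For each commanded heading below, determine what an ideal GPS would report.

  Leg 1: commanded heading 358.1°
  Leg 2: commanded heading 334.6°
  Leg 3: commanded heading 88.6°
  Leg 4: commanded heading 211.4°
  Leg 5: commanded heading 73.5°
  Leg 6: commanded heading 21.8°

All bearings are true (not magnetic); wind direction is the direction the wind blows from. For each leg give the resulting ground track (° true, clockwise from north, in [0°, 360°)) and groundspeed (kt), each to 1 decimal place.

Leg 1: heading 358.1°; drift +14.9° → track 13.0°, groundspeed 83.9 kt
Leg 2: heading 334.6°; drift +6.3° → track 340.9°, groundspeed 75.4 kt
Leg 3: heading 88.6°; drift +12.3° → track 100.9°, groundspeed 134.8 kt
Leg 4: heading 211.4°; drift -15.5° → track 195.9°, groundspeed 126.9 kt
Leg 5: heading 73.5°; drift +15.1° → track 88.6°, groundspeed 128.0 kt
Leg 6: heading 21.8°; drift +18.7° → track 40.5°, groundspeed 97.4 kt

Leg 1: track=13.0°, groundspeed=83.9 kt
Leg 2: track=340.9°, groundspeed=75.4 kt
Leg 3: track=100.9°, groundspeed=134.8 kt
Leg 4: track=195.9°, groundspeed=126.9 kt
Leg 5: track=88.6°, groundspeed=128.0 kt
Leg 6: track=40.5°, groundspeed=97.4 kt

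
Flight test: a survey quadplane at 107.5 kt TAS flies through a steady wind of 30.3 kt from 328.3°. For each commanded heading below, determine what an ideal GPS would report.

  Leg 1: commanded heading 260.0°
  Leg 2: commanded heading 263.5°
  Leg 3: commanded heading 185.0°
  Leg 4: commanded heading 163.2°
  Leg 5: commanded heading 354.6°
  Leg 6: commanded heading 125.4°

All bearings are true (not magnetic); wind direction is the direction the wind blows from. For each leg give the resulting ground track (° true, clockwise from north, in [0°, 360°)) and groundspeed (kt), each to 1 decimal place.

Leg 1: track=243.7°, groundspeed=100.3 kt
Leg 2: track=247.3°, groundspeed=98.5 kt
Leg 3: track=177.2°, groundspeed=133.0 kt
Leg 4: track=159.9°, groundspeed=137.0 kt
Leg 5: track=4.1°, groundspeed=81.5 kt
Leg 6: track=130.4°, groundspeed=135.9 kt

Leg 1: heading 260.0°; drift -16.3° → track 243.7°, groundspeed 100.3 kt
Leg 2: heading 263.5°; drift -16.2° → track 247.3°, groundspeed 98.5 kt
Leg 3: heading 185.0°; drift -7.8° → track 177.2°, groundspeed 133.0 kt
Leg 4: heading 163.2°; drift -3.3° → track 159.9°, groundspeed 137.0 kt
Leg 5: heading 354.6°; drift +9.5° → track 4.1°, groundspeed 81.5 kt
Leg 6: heading 125.4°; drift +5.0° → track 130.4°, groundspeed 135.9 kt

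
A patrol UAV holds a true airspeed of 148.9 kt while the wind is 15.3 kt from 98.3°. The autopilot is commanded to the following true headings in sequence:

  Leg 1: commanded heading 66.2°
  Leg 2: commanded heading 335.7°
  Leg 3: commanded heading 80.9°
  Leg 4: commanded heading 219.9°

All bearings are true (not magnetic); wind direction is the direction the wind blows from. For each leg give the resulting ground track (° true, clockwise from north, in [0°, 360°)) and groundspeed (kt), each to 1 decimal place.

Leg 1: heading 66.2°; drift -3.4° → track 62.8°, groundspeed 136.2 kt
Leg 2: heading 335.7°; drift -4.7° → track 331.0°, groundspeed 157.7 kt
Leg 3: heading 80.9°; drift -2.0° → track 78.9°, groundspeed 134.4 kt
Leg 4: heading 219.9°; drift +4.7° → track 224.6°, groundspeed 157.5 kt

Leg 1: track=62.8°, groundspeed=136.2 kt
Leg 2: track=331.0°, groundspeed=157.7 kt
Leg 3: track=78.9°, groundspeed=134.4 kt
Leg 4: track=224.6°, groundspeed=157.5 kt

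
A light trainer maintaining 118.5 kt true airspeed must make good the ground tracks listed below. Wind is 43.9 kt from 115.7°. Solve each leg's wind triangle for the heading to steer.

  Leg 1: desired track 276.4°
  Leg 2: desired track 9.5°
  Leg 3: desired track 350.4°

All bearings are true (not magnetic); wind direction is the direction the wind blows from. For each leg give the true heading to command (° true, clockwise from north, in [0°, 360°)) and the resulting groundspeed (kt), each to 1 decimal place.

Leg 1: heading=269.4°, groundspeed=159.0 kt
Leg 2: heading=30.3°, groundspeed=123.0 kt
Leg 3: heading=8.0°, groundspeed=138.3 kt

Leg 1: desired track 276.4°; wind correction -7.0° → command heading 269.4°, groundspeed 159.0 kt
Leg 2: desired track 9.5°; wind correction +20.8° → command heading 30.3°, groundspeed 123.0 kt
Leg 3: desired track 350.4°; wind correction +17.6° → command heading 8.0°, groundspeed 138.3 kt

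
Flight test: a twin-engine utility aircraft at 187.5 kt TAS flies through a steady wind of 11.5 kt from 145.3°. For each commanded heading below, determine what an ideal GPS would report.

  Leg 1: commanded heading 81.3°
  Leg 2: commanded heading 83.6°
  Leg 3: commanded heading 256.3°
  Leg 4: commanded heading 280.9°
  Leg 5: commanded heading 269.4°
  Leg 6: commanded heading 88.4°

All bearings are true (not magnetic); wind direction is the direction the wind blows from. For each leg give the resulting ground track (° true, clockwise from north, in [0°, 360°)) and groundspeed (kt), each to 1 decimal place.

Leg 1: track=78.1°, groundspeed=182.8 kt
Leg 2: track=80.4°, groundspeed=182.3 kt
Leg 3: track=259.5°, groundspeed=191.9 kt
Leg 4: track=283.3°, groundspeed=195.9 kt
Leg 5: track=272.2°, groundspeed=194.2 kt
Leg 6: track=85.4°, groundspeed=181.5 kt

Leg 1: heading 81.3°; drift -3.2° → track 78.1°, groundspeed 182.8 kt
Leg 2: heading 83.6°; drift -3.2° → track 80.4°, groundspeed 182.3 kt
Leg 3: heading 256.3°; drift +3.2° → track 259.5°, groundspeed 191.9 kt
Leg 4: heading 280.9°; drift +2.4° → track 283.3°, groundspeed 195.9 kt
Leg 5: heading 269.4°; drift +2.8° → track 272.2°, groundspeed 194.2 kt
Leg 6: heading 88.4°; drift -3.0° → track 85.4°, groundspeed 181.5 kt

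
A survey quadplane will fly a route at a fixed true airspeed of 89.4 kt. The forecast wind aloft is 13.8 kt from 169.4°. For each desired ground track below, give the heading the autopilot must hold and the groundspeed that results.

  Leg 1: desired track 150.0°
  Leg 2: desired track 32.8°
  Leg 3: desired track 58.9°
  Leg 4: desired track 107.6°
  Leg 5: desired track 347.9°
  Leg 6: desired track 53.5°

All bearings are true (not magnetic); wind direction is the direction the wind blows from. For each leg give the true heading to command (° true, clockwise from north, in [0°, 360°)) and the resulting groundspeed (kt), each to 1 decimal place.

Leg 1: heading=152.9°, groundspeed=76.3 kt
Leg 2: heading=38.9°, groundspeed=98.9 kt
Leg 3: heading=67.2°, groundspeed=93.3 kt
Leg 4: heading=115.4°, groundspeed=82.0 kt
Leg 5: heading=347.7°, groundspeed=103.2 kt
Leg 6: heading=61.5°, groundspeed=94.6 kt

Leg 1: desired track 150.0°; wind correction +2.9° → command heading 152.9°, groundspeed 76.3 kt
Leg 2: desired track 32.8°; wind correction +6.1° → command heading 38.9°, groundspeed 98.9 kt
Leg 3: desired track 58.9°; wind correction +8.3° → command heading 67.2°, groundspeed 93.3 kt
Leg 4: desired track 107.6°; wind correction +7.8° → command heading 115.4°, groundspeed 82.0 kt
Leg 5: desired track 347.9°; wind correction -0.2° → command heading 347.7°, groundspeed 103.2 kt
Leg 6: desired track 53.5°; wind correction +8.0° → command heading 61.5°, groundspeed 94.6 kt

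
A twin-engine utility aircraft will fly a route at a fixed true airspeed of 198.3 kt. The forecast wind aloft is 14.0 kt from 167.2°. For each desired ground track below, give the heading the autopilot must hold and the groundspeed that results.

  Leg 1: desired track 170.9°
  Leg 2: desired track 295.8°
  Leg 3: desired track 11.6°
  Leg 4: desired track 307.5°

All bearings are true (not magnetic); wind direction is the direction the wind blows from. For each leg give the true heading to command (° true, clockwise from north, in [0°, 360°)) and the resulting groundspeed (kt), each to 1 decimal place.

Leg 1: heading=170.6°, groundspeed=184.3 kt
Leg 2: heading=292.6°, groundspeed=206.7 kt
Leg 3: heading=13.3°, groundspeed=211.0 kt
Leg 4: heading=304.9°, groundspeed=208.9 kt

Leg 1: desired track 170.9°; wind correction -0.3° → command heading 170.6°, groundspeed 184.3 kt
Leg 2: desired track 295.8°; wind correction -3.2° → command heading 292.6°, groundspeed 206.7 kt
Leg 3: desired track 11.6°; wind correction +1.7° → command heading 13.3°, groundspeed 211.0 kt
Leg 4: desired track 307.5°; wind correction -2.6° → command heading 304.9°, groundspeed 208.9 kt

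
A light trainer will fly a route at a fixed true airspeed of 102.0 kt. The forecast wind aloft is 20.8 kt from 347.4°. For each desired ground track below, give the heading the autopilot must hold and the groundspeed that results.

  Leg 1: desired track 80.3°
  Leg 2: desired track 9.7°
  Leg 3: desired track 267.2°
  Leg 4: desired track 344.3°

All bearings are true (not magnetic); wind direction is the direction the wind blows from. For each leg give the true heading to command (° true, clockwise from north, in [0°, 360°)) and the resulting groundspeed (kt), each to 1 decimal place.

Leg 1: heading=68.5°, groundspeed=100.9 kt
Leg 2: heading=5.3°, groundspeed=82.4 kt
Leg 3: heading=278.8°, groundspeed=96.4 kt
Leg 4: heading=344.9°, groundspeed=81.2 kt

Leg 1: desired track 80.3°; wind correction -11.8° → command heading 68.5°, groundspeed 100.9 kt
Leg 2: desired track 9.7°; wind correction -4.4° → command heading 5.3°, groundspeed 82.4 kt
Leg 3: desired track 267.2°; wind correction +11.6° → command heading 278.8°, groundspeed 96.4 kt
Leg 4: desired track 344.3°; wind correction +0.6° → command heading 344.9°, groundspeed 81.2 kt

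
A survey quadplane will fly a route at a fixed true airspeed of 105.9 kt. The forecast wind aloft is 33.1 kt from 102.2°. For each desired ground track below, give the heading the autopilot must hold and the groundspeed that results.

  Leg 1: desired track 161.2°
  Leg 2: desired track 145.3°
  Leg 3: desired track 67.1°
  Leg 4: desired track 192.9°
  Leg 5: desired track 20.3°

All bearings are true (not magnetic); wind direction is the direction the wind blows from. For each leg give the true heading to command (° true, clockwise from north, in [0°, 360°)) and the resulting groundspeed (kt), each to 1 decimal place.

Leg 1: heading=145.7°, groundspeed=85.0 kt
Leg 2: heading=133.0°, groundspeed=79.3 kt
Leg 3: heading=77.5°, groundspeed=77.1 kt
Leg 4: heading=174.7°, groundspeed=101.0 kt
Leg 5: heading=38.3°, groundspeed=96.0 kt

Leg 1: desired track 161.2°; wind correction -15.5° → command heading 145.7°, groundspeed 85.0 kt
Leg 2: desired track 145.3°; wind correction -12.3° → command heading 133.0°, groundspeed 79.3 kt
Leg 3: desired track 67.1°; wind correction +10.4° → command heading 77.5°, groundspeed 77.1 kt
Leg 4: desired track 192.9°; wind correction -18.2° → command heading 174.7°, groundspeed 101.0 kt
Leg 5: desired track 20.3°; wind correction +18.0° → command heading 38.3°, groundspeed 96.0 kt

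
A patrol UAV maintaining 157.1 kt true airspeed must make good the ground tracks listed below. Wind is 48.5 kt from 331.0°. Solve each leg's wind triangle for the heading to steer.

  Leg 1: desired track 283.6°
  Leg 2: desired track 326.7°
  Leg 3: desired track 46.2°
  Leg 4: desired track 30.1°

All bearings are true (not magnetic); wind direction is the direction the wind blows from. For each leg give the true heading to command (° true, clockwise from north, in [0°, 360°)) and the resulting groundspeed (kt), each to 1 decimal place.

Leg 1: desired track 283.6°; wind correction +13.1° → command heading 296.7°, groundspeed 120.2 kt
Leg 2: desired track 326.7°; wind correction +1.3° → command heading 328.0°, groundspeed 108.7 kt
Leg 3: desired track 46.2°; wind correction -17.4° → command heading 28.8°, groundspeed 137.5 kt
Leg 4: desired track 30.1°; wind correction -15.4° → command heading 14.7°, groundspeed 126.6 kt

Leg 1: heading=296.7°, groundspeed=120.2 kt
Leg 2: heading=328.0°, groundspeed=108.7 kt
Leg 3: heading=28.8°, groundspeed=137.5 kt
Leg 4: heading=14.7°, groundspeed=126.6 kt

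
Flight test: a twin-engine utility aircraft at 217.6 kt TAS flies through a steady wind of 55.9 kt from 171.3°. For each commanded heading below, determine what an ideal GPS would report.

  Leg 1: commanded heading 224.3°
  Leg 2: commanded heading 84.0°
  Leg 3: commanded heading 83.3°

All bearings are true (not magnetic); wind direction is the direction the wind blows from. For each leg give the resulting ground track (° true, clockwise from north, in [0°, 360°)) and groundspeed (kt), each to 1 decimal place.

Leg 1: track=237.9°, groundspeed=189.3 kt
Leg 2: track=69.4°, groundspeed=222.1 kt
Leg 3: track=68.8°, groundspeed=222.8 kt

Leg 1: heading 224.3°; drift +13.6° → track 237.9°, groundspeed 189.3 kt
Leg 2: heading 84.0°; drift -14.6° → track 69.4°, groundspeed 222.1 kt
Leg 3: heading 83.3°; drift -14.5° → track 68.8°, groundspeed 222.8 kt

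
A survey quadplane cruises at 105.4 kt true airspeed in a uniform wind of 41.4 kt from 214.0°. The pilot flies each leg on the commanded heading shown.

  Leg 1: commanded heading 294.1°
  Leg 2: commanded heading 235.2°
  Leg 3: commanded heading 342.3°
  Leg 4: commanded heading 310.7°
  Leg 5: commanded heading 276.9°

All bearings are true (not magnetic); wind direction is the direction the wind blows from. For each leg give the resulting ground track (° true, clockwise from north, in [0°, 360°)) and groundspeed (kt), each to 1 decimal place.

Leg 1: heading 294.1°; drift +22.5° → track 316.6°, groundspeed 106.4 kt
Leg 2: heading 235.2°; drift +12.6° → track 247.8°, groundspeed 68.5 kt
Leg 3: heading 342.3°; drift +13.9° → track 356.2°, groundspeed 135.0 kt
Leg 4: heading 310.7°; drift +20.5° → track 331.2°, groundspeed 117.6 kt
Leg 5: heading 276.9°; drift +23.1° → track 300.0°, groundspeed 94.1 kt

Leg 1: track=316.6°, groundspeed=106.4 kt
Leg 2: track=247.8°, groundspeed=68.5 kt
Leg 3: track=356.2°, groundspeed=135.0 kt
Leg 4: track=331.2°, groundspeed=117.6 kt
Leg 5: track=300.0°, groundspeed=94.1 kt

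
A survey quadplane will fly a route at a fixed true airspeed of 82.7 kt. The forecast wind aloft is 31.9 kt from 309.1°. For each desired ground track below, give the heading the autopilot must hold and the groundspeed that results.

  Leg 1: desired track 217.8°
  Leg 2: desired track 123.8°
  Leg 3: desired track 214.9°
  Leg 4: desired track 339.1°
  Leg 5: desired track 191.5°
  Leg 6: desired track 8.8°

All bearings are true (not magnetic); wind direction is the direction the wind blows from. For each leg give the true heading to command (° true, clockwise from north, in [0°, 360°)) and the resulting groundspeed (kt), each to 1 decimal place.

Leg 1: heading=240.5°, groundspeed=77.0 kt
Leg 2: heading=121.8°, groundspeed=114.4 kt
Leg 3: heading=237.5°, groundspeed=78.7 kt
Leg 4: heading=328.0°, groundspeed=53.5 kt
Leg 5: heading=211.5°, groundspeed=92.5 kt
Leg 6: heading=349.3°, groundspeed=61.9 kt

Leg 1: desired track 217.8°; wind correction +22.7° → command heading 240.5°, groundspeed 77.0 kt
Leg 2: desired track 123.8°; wind correction -2.0° → command heading 121.8°, groundspeed 114.4 kt
Leg 3: desired track 214.9°; wind correction +22.6° → command heading 237.5°, groundspeed 78.7 kt
Leg 4: desired track 339.1°; wind correction -11.1° → command heading 328.0°, groundspeed 53.5 kt
Leg 5: desired track 191.5°; wind correction +20.0° → command heading 211.5°, groundspeed 92.5 kt
Leg 6: desired track 8.8°; wind correction -19.5° → command heading 349.3°, groundspeed 61.9 kt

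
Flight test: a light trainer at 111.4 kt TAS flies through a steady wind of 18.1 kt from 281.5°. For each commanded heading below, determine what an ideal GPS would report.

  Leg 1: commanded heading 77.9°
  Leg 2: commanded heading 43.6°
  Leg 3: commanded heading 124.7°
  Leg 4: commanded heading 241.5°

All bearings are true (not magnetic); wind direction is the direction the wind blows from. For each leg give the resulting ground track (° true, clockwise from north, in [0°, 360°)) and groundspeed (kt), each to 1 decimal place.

Leg 1: track=81.1°, groundspeed=128.2 kt
Leg 2: track=50.8°, groundspeed=122.0 kt
Leg 3: track=121.5°, groundspeed=128.2 kt
Leg 4: track=234.7°, groundspeed=98.2 kt

Leg 1: heading 77.9°; drift +3.2° → track 81.1°, groundspeed 128.2 kt
Leg 2: heading 43.6°; drift +7.2° → track 50.8°, groundspeed 122.0 kt
Leg 3: heading 124.7°; drift -3.2° → track 121.5°, groundspeed 128.2 kt
Leg 4: heading 241.5°; drift -6.8° → track 234.7°, groundspeed 98.2 kt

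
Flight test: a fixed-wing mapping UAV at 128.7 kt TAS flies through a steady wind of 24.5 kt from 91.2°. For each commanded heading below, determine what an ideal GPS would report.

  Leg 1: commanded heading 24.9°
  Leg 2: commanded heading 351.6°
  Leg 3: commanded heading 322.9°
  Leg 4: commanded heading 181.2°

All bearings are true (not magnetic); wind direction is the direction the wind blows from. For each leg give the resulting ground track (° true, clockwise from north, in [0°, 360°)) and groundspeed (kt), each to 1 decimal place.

Leg 1: track=14.2°, groundspeed=121.0 kt
Leg 2: track=341.3°, groundspeed=135.0 kt
Leg 3: track=315.3°, groundspeed=145.2 kt
Leg 4: track=192.0°, groundspeed=131.0 kt

Leg 1: heading 24.9°; drift -10.7° → track 14.2°, groundspeed 121.0 kt
Leg 2: heading 351.6°; drift -10.3° → track 341.3°, groundspeed 135.0 kt
Leg 3: heading 322.9°; drift -7.6° → track 315.3°, groundspeed 145.2 kt
Leg 4: heading 181.2°; drift +10.8° → track 192.0°, groundspeed 131.0 kt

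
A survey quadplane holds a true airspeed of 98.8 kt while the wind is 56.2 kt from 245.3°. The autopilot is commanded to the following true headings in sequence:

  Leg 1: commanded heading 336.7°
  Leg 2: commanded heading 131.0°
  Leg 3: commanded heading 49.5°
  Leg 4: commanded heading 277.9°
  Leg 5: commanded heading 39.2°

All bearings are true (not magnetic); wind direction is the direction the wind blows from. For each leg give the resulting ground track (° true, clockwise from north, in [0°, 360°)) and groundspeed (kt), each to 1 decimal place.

Leg 1: heading 336.7°; drift +29.3° → track 6.0°, groundspeed 114.9 kt
Leg 2: heading 131.0°; drift -22.8° → track 108.2°, groundspeed 132.2 kt
Leg 3: heading 49.5°; drift +5.7° → track 55.2°, groundspeed 153.6 kt
Leg 4: heading 277.9°; drift +30.5° → track 308.4°, groundspeed 59.7 kt
Leg 5: heading 39.2°; drift +9.4° → track 48.6°, groundspeed 151.3 kt

Leg 1: track=6.0°, groundspeed=114.9 kt
Leg 2: track=108.2°, groundspeed=132.2 kt
Leg 3: track=55.2°, groundspeed=153.6 kt
Leg 4: track=308.4°, groundspeed=59.7 kt
Leg 5: track=48.6°, groundspeed=151.3 kt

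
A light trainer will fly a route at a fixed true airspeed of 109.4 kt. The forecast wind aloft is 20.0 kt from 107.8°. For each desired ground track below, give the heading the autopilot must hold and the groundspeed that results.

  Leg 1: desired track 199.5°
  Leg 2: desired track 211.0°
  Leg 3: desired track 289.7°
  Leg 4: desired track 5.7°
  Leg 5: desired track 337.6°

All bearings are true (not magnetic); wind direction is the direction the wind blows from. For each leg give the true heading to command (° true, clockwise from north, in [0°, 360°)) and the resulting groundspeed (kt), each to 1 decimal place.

Leg 1: heading=189.0°, groundspeed=108.2 kt
Leg 2: heading=200.7°, groundspeed=112.2 kt
Leg 3: heading=290.0°, groundspeed=129.4 kt
Leg 4: heading=16.0°, groundspeed=111.8 kt
Leg 5: heading=345.6°, groundspeed=121.2 kt

Leg 1: desired track 199.5°; wind correction -10.5° → command heading 189.0°, groundspeed 108.2 kt
Leg 2: desired track 211.0°; wind correction -10.3° → command heading 200.7°, groundspeed 112.2 kt
Leg 3: desired track 289.7°; wind correction +0.3° → command heading 290.0°, groundspeed 129.4 kt
Leg 4: desired track 5.7°; wind correction +10.3° → command heading 16.0°, groundspeed 111.8 kt
Leg 5: desired track 337.6°; wind correction +8.0° → command heading 345.6°, groundspeed 121.2 kt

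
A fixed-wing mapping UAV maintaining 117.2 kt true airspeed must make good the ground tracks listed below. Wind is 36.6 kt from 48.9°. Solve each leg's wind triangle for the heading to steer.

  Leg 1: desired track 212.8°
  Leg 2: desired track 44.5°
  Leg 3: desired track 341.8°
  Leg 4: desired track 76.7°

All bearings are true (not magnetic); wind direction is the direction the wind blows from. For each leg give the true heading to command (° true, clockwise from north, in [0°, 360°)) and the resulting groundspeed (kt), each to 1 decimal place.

Leg 1: desired track 212.8°; wind correction -5.0° → command heading 207.8°, groundspeed 151.9 kt
Leg 2: desired track 44.5°; wind correction +1.4° → command heading 45.9°, groundspeed 80.7 kt
Leg 3: desired track 341.8°; wind correction +16.7° → command heading 358.5°, groundspeed 98.0 kt
Leg 4: desired track 76.7°; wind correction -8.4° → command heading 68.3°, groundspeed 83.6 kt

Leg 1: heading=207.8°, groundspeed=151.9 kt
Leg 2: heading=45.9°, groundspeed=80.7 kt
Leg 3: heading=358.5°, groundspeed=98.0 kt
Leg 4: heading=68.3°, groundspeed=83.6 kt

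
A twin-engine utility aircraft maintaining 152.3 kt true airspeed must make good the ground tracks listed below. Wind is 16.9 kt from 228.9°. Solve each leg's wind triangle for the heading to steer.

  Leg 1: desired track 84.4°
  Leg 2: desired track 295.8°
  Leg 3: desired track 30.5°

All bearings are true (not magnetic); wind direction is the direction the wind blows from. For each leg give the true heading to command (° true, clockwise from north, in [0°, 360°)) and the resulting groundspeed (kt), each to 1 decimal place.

Leg 1: heading=88.1°, groundspeed=165.7 kt
Leg 2: heading=289.9°, groundspeed=144.9 kt
Leg 3: heading=28.5°, groundspeed=168.2 kt

Leg 1: desired track 84.4°; wind correction +3.7° → command heading 88.1°, groundspeed 165.7 kt
Leg 2: desired track 295.8°; wind correction -5.9° → command heading 289.9°, groundspeed 144.9 kt
Leg 3: desired track 30.5°; wind correction -2.0° → command heading 28.5°, groundspeed 168.2 kt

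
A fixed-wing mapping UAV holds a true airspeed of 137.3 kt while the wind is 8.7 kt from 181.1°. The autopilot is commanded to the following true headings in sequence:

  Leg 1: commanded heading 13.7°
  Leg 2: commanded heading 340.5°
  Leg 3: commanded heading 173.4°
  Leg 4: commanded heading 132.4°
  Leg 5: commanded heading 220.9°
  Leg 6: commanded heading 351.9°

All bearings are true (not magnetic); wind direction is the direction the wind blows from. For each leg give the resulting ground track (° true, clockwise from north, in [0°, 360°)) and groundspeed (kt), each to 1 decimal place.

Leg 1: heading 13.7°; drift -0.7° → track 13.0°, groundspeed 145.8 kt
Leg 2: heading 340.5°; drift +1.2° → track 341.7°, groundspeed 145.5 kt
Leg 3: heading 173.4°; drift -0.5° → track 172.9°, groundspeed 128.7 kt
Leg 4: heading 132.4°; drift -2.8° → track 129.6°, groundspeed 131.7 kt
Leg 5: heading 220.9°; drift +2.4° → track 223.3°, groundspeed 130.7 kt
Leg 6: heading 351.9°; drift +0.5° → track 352.4°, groundspeed 145.9 kt

Leg 1: track=13.0°, groundspeed=145.8 kt
Leg 2: track=341.7°, groundspeed=145.5 kt
Leg 3: track=172.9°, groundspeed=128.7 kt
Leg 4: track=129.6°, groundspeed=131.7 kt
Leg 5: track=223.3°, groundspeed=130.7 kt
Leg 6: track=352.4°, groundspeed=145.9 kt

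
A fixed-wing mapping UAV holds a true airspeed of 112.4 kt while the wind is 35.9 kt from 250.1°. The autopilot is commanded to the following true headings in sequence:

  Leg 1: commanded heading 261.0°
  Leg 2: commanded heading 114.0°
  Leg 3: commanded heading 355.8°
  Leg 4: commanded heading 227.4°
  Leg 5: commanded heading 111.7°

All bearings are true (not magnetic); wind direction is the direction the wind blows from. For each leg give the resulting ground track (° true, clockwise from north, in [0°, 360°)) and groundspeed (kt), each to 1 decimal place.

Leg 1: heading 261.0°; drift +5.0° → track 266.0°, groundspeed 77.4 kt
Leg 2: heading 114.0°; drift -10.2° → track 103.8°, groundspeed 140.5 kt
Leg 3: heading 355.8°; drift +15.8° → track 11.6°, groundspeed 126.9 kt
Leg 4: heading 227.4°; drift -9.9° → track 217.5°, groundspeed 80.5 kt
Leg 5: heading 111.7°; drift -9.7° → track 102.0°, groundspeed 141.3 kt

Leg 1: track=266.0°, groundspeed=77.4 kt
Leg 2: track=103.8°, groundspeed=140.5 kt
Leg 3: track=11.6°, groundspeed=126.9 kt
Leg 4: track=217.5°, groundspeed=80.5 kt
Leg 5: track=102.0°, groundspeed=141.3 kt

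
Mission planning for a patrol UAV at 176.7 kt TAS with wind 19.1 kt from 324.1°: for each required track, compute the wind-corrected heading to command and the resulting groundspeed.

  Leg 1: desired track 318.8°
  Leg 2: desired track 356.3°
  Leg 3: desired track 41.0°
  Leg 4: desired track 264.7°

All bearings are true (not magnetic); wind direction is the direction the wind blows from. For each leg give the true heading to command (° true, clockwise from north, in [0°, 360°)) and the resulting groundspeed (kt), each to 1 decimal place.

Leg 1: heading=319.4°, groundspeed=157.7 kt
Leg 2: heading=353.0°, groundspeed=160.2 kt
Leg 3: heading=35.0°, groundspeed=171.4 kt
Leg 4: heading=270.0°, groundspeed=166.2 kt

Leg 1: desired track 318.8°; wind correction +0.6° → command heading 319.4°, groundspeed 157.7 kt
Leg 2: desired track 356.3°; wind correction -3.3° → command heading 353.0°, groundspeed 160.2 kt
Leg 3: desired track 41.0°; wind correction -6.0° → command heading 35.0°, groundspeed 171.4 kt
Leg 4: desired track 264.7°; wind correction +5.3° → command heading 270.0°, groundspeed 166.2 kt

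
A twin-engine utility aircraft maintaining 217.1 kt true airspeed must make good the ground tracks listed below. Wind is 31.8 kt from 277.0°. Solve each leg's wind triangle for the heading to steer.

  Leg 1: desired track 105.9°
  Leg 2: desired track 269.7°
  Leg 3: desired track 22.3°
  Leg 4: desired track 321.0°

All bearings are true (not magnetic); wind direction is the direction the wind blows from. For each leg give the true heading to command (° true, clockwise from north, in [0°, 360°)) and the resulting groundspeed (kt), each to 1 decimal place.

Leg 1: heading=107.2°, groundspeed=248.5 kt
Leg 2: heading=270.8°, groundspeed=185.5 kt
Leg 3: heading=14.2°, groundspeed=223.3 kt
Leg 4: heading=315.2°, groundspeed=193.1 kt

Leg 1: desired track 105.9°; wind correction +1.3° → command heading 107.2°, groundspeed 248.5 kt
Leg 2: desired track 269.7°; wind correction +1.1° → command heading 270.8°, groundspeed 185.5 kt
Leg 3: desired track 22.3°; wind correction -8.1° → command heading 14.2°, groundspeed 223.3 kt
Leg 4: desired track 321.0°; wind correction -5.8° → command heading 315.2°, groundspeed 193.1 kt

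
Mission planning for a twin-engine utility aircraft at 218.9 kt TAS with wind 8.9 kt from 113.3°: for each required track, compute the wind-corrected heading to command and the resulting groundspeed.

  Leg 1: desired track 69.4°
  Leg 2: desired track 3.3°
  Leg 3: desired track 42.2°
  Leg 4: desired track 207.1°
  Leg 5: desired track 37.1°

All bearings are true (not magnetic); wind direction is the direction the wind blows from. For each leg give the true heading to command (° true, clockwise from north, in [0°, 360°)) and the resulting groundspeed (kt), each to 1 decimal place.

Leg 1: desired track 69.4°; wind correction +1.6° → command heading 71.0°, groundspeed 212.4 kt
Leg 2: desired track 3.3°; wind correction +2.2° → command heading 5.5°, groundspeed 221.8 kt
Leg 3: desired track 42.2°; wind correction +2.2° → command heading 44.4°, groundspeed 215.9 kt
Leg 4: desired track 207.1°; wind correction -2.3° → command heading 204.8°, groundspeed 219.3 kt
Leg 5: desired track 37.1°; wind correction +2.3° → command heading 39.4°, groundspeed 216.6 kt

Leg 1: heading=71.0°, groundspeed=212.4 kt
Leg 2: heading=5.5°, groundspeed=221.8 kt
Leg 3: heading=44.4°, groundspeed=215.9 kt
Leg 4: heading=204.8°, groundspeed=219.3 kt
Leg 5: heading=39.4°, groundspeed=216.6 kt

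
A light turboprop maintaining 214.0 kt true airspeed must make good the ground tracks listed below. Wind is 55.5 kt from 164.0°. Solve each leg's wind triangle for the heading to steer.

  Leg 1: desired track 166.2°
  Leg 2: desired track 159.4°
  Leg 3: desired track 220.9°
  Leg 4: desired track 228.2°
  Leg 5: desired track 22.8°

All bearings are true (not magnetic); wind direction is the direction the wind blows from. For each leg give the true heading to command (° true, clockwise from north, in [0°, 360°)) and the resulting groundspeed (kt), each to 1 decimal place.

Leg 1: heading=165.6°, groundspeed=158.5 kt
Leg 2: heading=160.6°, groundspeed=158.6 kt
Leg 3: heading=208.4°, groundspeed=178.6 kt
Leg 4: heading=214.7°, groundspeed=183.9 kt
Leg 5: heading=32.2°, groundspeed=254.4 kt

Leg 1: desired track 166.2°; wind correction -0.6° → command heading 165.6°, groundspeed 158.5 kt
Leg 2: desired track 159.4°; wind correction +1.2° → command heading 160.6°, groundspeed 158.6 kt
Leg 3: desired track 220.9°; wind correction -12.5° → command heading 208.4°, groundspeed 178.6 kt
Leg 4: desired track 228.2°; wind correction -13.5° → command heading 214.7°, groundspeed 183.9 kt
Leg 5: desired track 22.8°; wind correction +9.4° → command heading 32.2°, groundspeed 254.4 kt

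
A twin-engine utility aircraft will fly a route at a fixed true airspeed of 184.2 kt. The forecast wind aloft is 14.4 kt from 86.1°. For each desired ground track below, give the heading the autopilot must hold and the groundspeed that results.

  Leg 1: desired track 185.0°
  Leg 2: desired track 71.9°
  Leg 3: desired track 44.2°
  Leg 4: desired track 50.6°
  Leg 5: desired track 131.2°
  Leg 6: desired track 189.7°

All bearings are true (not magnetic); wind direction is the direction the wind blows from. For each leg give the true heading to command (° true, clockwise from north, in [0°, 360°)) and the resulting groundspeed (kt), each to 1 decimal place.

Leg 1: heading=180.6°, groundspeed=185.9 kt
Leg 2: heading=73.0°, groundspeed=170.2 kt
Leg 3: heading=47.2°, groundspeed=173.2 kt
Leg 4: heading=53.2°, groundspeed=172.3 kt
Leg 5: heading=128.0°, groundspeed=173.8 kt
Leg 6: heading=185.3°, groundspeed=187.1 kt

Leg 1: desired track 185.0°; wind correction -4.4° → command heading 180.6°, groundspeed 185.9 kt
Leg 2: desired track 71.9°; wind correction +1.1° → command heading 73.0°, groundspeed 170.2 kt
Leg 3: desired track 44.2°; wind correction +3.0° → command heading 47.2°, groundspeed 173.2 kt
Leg 4: desired track 50.6°; wind correction +2.6° → command heading 53.2°, groundspeed 172.3 kt
Leg 5: desired track 131.2°; wind correction -3.2° → command heading 128.0°, groundspeed 173.8 kt
Leg 6: desired track 189.7°; wind correction -4.4° → command heading 185.3°, groundspeed 187.1 kt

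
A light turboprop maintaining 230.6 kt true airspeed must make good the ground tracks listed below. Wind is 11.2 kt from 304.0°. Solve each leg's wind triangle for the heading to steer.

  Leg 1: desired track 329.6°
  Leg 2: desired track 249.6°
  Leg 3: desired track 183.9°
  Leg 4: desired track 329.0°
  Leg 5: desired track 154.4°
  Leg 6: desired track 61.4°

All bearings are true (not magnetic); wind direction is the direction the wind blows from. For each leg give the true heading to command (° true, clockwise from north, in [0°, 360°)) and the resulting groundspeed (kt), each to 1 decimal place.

Leg 1: heading=328.4°, groundspeed=220.4 kt
Leg 2: heading=251.9°, groundspeed=223.9 kt
Leg 3: heading=186.3°, groundspeed=236.0 kt
Leg 4: heading=327.8°, groundspeed=220.4 kt
Leg 5: heading=155.8°, groundspeed=240.2 kt
Leg 6: heading=58.9°, groundspeed=235.5 kt

Leg 1: desired track 329.6°; wind correction -1.2° → command heading 328.4°, groundspeed 220.4 kt
Leg 2: desired track 249.6°; wind correction +2.3° → command heading 251.9°, groundspeed 223.9 kt
Leg 3: desired track 183.9°; wind correction +2.4° → command heading 186.3°, groundspeed 236.0 kt
Leg 4: desired track 329.0°; wind correction -1.2° → command heading 327.8°, groundspeed 220.4 kt
Leg 5: desired track 154.4°; wind correction +1.4° → command heading 155.8°, groundspeed 240.2 kt
Leg 6: desired track 61.4°; wind correction -2.5° → command heading 58.9°, groundspeed 235.5 kt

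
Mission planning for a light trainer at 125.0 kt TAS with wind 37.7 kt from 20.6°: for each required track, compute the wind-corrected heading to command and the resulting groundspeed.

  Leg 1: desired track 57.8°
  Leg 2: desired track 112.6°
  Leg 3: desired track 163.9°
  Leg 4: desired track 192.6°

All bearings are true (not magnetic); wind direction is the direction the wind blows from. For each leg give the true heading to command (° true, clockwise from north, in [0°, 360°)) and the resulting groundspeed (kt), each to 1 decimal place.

Leg 1: heading=47.3°, groundspeed=92.9 kt
Leg 2: heading=95.1°, groundspeed=120.5 kt
Leg 3: heading=153.5°, groundspeed=153.2 kt
Leg 4: heading=190.2°, groundspeed=162.2 kt

Leg 1: desired track 57.8°; wind correction -10.5° → command heading 47.3°, groundspeed 92.9 kt
Leg 2: desired track 112.6°; wind correction -17.5° → command heading 95.1°, groundspeed 120.5 kt
Leg 3: desired track 163.9°; wind correction -10.4° → command heading 153.5°, groundspeed 153.2 kt
Leg 4: desired track 192.6°; wind correction -2.4° → command heading 190.2°, groundspeed 162.2 kt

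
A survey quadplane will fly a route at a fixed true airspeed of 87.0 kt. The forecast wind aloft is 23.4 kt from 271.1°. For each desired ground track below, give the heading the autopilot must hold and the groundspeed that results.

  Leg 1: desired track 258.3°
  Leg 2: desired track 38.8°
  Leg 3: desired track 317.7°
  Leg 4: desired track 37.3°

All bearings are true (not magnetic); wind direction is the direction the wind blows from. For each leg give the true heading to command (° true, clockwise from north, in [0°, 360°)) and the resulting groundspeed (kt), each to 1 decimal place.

Leg 1: heading=261.7°, groundspeed=64.0 kt
Leg 2: heading=26.5°, groundspeed=99.3 kt
Leg 3: heading=306.4°, groundspeed=69.2 kt
Leg 4: heading=24.8°, groundspeed=98.7 kt

Leg 1: desired track 258.3°; wind correction +3.4° → command heading 261.7°, groundspeed 64.0 kt
Leg 2: desired track 38.8°; wind correction -12.3° → command heading 26.5°, groundspeed 99.3 kt
Leg 3: desired track 317.7°; wind correction -11.3° → command heading 306.4°, groundspeed 69.2 kt
Leg 4: desired track 37.3°; wind correction -12.5° → command heading 24.8°, groundspeed 98.7 kt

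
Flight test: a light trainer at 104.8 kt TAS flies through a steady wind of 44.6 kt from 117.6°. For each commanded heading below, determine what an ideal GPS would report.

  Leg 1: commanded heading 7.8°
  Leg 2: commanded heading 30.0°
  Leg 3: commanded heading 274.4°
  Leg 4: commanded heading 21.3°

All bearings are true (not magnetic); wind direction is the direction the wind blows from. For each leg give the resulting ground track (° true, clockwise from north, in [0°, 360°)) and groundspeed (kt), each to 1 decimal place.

Leg 1: track=348.5°, groundspeed=127.0 kt
Leg 2: track=6.6°, groundspeed=112.2 kt
Leg 3: track=281.3°, groundspeed=146.8 kt
Leg 4: track=359.3°, groundspeed=118.3 kt

Leg 1: heading 7.8°; drift -19.3° → track 348.5°, groundspeed 127.0 kt
Leg 2: heading 30.0°; drift -23.4° → track 6.6°, groundspeed 112.2 kt
Leg 3: heading 274.4°; drift +6.9° → track 281.3°, groundspeed 146.8 kt
Leg 4: heading 21.3°; drift -22.0° → track 359.3°, groundspeed 118.3 kt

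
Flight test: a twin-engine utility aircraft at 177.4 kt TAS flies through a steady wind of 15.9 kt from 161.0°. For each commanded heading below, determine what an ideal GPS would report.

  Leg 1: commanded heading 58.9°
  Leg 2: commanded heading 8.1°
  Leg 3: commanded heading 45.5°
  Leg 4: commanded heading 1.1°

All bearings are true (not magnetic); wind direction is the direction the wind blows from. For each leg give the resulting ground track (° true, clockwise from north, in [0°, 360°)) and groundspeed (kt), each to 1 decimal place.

Leg 1: track=54.0°, groundspeed=181.4 kt
Leg 2: track=5.9°, groundspeed=191.7 kt
Leg 3: track=41.0°, groundspeed=184.8 kt
Leg 4: track=359.5°, groundspeed=192.4 kt

Leg 1: heading 58.9°; drift -4.9° → track 54.0°, groundspeed 181.4 kt
Leg 2: heading 8.1°; drift -2.2° → track 5.9°, groundspeed 191.7 kt
Leg 3: heading 45.5°; drift -4.5° → track 41.0°, groundspeed 184.8 kt
Leg 4: heading 1.1°; drift -1.6° → track 359.5°, groundspeed 192.4 kt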